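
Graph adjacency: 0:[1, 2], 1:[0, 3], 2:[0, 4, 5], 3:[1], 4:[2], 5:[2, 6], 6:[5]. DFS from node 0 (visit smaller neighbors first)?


DFS stack-based: start with [0]
Visit order: [0, 1, 3, 2, 4, 5, 6]


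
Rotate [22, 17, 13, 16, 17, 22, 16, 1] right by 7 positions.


Right rotate by 7: [17, 13, 16, 17, 22, 16, 1, 22]


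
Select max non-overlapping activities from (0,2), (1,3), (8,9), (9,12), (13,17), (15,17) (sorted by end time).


Greedy: pick earliest-ending, then skip overlaps.
Selected (4 activities): [(0, 2), (8, 9), (9, 12), (13, 17)]


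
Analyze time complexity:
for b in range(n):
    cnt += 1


Per nesting level: O(n) = O(n)
Complexity: O(n)


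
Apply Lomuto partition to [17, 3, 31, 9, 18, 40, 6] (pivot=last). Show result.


Elements <= 6 go left of pivot.
Result: [3, 6, 31, 9, 18, 40, 17], pivot at index 1


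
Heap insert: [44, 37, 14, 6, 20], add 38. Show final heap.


Append 38: [44, 37, 14, 6, 20, 38]
Bubble up: swap idx 5(38) with idx 2(14)
Result: [44, 37, 38, 6, 20, 14]


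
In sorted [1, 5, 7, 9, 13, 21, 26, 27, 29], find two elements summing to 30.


Two pointers: lo=0, hi=8
Found pair: (1, 29) summing to 30


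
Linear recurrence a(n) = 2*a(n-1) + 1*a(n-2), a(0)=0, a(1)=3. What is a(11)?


Build bottom-up:
...a(9)=2955, a(10)=7134, a(11)=2*7134+1*2955=17223


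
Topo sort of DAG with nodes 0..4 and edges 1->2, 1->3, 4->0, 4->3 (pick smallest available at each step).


Kahn's algorithm, process smallest node first
Order: [1, 2, 4, 0, 3]


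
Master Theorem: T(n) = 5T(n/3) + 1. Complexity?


a=5, b=3, c=0. log_3(5)=1.465 > c=0. Case 1: O(n^log_b(a)) = O(n^1.465)
Complexity: O(n^1.465)


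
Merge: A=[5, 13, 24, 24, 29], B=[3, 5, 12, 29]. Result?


Compare heads, take smaller each step.
Merged: [3, 5, 5, 12, 13, 24, 24, 29, 29]


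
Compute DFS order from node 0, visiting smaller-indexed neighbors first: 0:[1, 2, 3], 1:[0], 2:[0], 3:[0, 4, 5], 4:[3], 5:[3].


DFS stack-based: start with [0]
Visit order: [0, 1, 2, 3, 4, 5]


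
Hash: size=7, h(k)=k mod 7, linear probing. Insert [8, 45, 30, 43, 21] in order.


Insertions: 8->slot 1; 45->slot 3; 30->slot 2; 43->slot 4; 21->slot 0
Table: [21, 8, 30, 45, 43, None, None]


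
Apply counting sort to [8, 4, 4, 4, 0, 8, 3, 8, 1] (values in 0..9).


Count array: [1, 1, 0, 1, 3, 0, 0, 0, 3, 0]
Reconstruct: [0, 1, 3, 4, 4, 4, 8, 8, 8]


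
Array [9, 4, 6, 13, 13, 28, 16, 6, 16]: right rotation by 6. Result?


Right rotate by 6: [13, 13, 28, 16, 6, 16, 9, 4, 6]


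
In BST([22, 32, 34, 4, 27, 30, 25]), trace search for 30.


BST root = 22
Search for 30: compare at each node
Path: [22, 32, 27, 30]


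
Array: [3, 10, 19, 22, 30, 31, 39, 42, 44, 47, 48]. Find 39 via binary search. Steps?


Search for 39:
[0,10] mid=5 arr[5]=31
[6,10] mid=8 arr[8]=44
[6,7] mid=6 arr[6]=39
Total: 3 comparisons


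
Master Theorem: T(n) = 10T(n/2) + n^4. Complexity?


a=10, b=2, c=4. log_2(10)=3.322 < c=4. Case 3: O(n^c) = O(n^4)
Complexity: O(n^4)


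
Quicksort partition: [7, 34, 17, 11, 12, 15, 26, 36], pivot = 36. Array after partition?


Elements <= 36 go left of pivot.
Result: [7, 34, 17, 11, 12, 15, 26, 36], pivot at index 7


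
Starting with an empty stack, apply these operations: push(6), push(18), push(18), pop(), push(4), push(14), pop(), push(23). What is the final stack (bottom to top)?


push(6) -> [6]
push(18) -> [6, 18]
push(18) -> [6, 18, 18]
pop() returns 18 -> [6, 18]
push(4) -> [6, 18, 4]
push(14) -> [6, 18, 4, 14]
pop() returns 14 -> [6, 18, 4]
push(23) -> [6, 18, 4, 23]
Final stack (bottom to top): [6, 18, 4, 23]


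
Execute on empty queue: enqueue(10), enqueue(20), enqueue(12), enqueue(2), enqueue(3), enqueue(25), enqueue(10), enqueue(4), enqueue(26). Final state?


enqueue(10) -> [10]
enqueue(20) -> [10, 20]
enqueue(12) -> [10, 20, 12]
enqueue(2) -> [10, 20, 12, 2]
enqueue(3) -> [10, 20, 12, 2, 3]
enqueue(25) -> [10, 20, 12, 2, 3, 25]
enqueue(10) -> [10, 20, 12, 2, 3, 25, 10]
enqueue(4) -> [10, 20, 12, 2, 3, 25, 10, 4]
enqueue(26) -> [10, 20, 12, 2, 3, 25, 10, 4, 26]
Final queue (front to back): [10, 20, 12, 2, 3, 25, 10, 4, 26]


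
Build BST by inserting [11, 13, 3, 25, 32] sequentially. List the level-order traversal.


Root = 11; build tree by BST insertion.
Level-Order traversal: [11, 3, 13, 25, 32]


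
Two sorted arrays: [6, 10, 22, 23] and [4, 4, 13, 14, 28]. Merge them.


Compare heads, take smaller each step.
Merged: [4, 4, 6, 10, 13, 14, 22, 23, 28]


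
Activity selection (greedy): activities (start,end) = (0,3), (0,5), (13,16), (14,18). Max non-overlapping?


Greedy: pick earliest-ending, then skip overlaps.
Selected (2 activities): [(0, 3), (13, 16)]


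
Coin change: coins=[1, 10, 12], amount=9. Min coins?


dp[0]=0; dp[i]=1+min(dp[i-c] for c in coins)
...dp[4]=4, dp[5]=5, dp[6]=6, dp[7]=7, dp[8]=8, dp[9]=9
Minimum coins for 9 = 9


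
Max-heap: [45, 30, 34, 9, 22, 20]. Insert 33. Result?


Append 33: [45, 30, 34, 9, 22, 20, 33]
Bubble up: no swaps needed
Result: [45, 30, 34, 9, 22, 20, 33]


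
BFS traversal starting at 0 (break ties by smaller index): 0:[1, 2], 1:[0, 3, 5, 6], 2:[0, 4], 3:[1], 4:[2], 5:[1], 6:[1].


BFS queue: start with [0]
Visit order: [0, 1, 2, 3, 5, 6, 4]


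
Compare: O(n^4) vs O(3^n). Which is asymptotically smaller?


quartic grows slower than exponential (base 3)
O(n^4) is asymptotically smaller; O(3^n) grows faster


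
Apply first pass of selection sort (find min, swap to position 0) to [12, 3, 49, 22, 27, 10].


After one pass: [3, 12, 49, 22, 27, 10]


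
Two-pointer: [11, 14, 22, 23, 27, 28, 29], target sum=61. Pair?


Two pointers: lo=0, hi=6
No pair sums to 61


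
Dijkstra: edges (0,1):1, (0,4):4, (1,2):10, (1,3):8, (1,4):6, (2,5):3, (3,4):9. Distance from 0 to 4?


Dijkstra from 0:
Distances: {0: 0, 1: 1, 2: 11, 3: 9, 4: 4, 5: 14}
Shortest distance to 4 = 4, path = [0, 4]


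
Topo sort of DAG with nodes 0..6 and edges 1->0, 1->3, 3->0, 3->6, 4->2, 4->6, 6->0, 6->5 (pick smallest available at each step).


Kahn's algorithm, process smallest node first
Order: [1, 3, 4, 2, 6, 0, 5]


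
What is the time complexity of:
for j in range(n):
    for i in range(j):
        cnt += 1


Per nesting level: O(n) * O(n) [triangular over j] = O(n^2)
Complexity: O(n^2)


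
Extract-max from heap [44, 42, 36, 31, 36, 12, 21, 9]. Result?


Max = 44
Replace root with last, heapify down
Resulting heap: [42, 36, 36, 31, 9, 12, 21]


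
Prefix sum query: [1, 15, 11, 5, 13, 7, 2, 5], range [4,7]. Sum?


Prefix sums: [0, 1, 16, 27, 32, 45, 52, 54, 59]
Sum[4..7] = prefix[8] - prefix[4] = 59 - 32 = 27


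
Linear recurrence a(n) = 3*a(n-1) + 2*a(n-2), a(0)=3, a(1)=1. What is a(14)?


Build bottom-up:
...a(12)=2712297, a(13)=9659989, a(14)=3*9659989+2*2712297=34404561


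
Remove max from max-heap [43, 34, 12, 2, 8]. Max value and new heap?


Max = 43
Replace root with last, heapify down
Resulting heap: [34, 8, 12, 2]


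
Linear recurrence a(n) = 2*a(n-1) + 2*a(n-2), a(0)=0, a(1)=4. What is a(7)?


Build bottom-up:
...a(5)=176, a(6)=480, a(7)=2*480+2*176=1312


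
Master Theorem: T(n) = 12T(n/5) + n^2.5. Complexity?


a=12, b=5, c=2.5. log_5(12)=1.544 < c=2.5. Case 3: O(n^c) = O(n^2.500)
Complexity: O(n^2.500)


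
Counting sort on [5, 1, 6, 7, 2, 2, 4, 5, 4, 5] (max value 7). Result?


Count array: [0, 1, 2, 0, 2, 3, 1, 1]
Reconstruct: [1, 2, 2, 4, 4, 5, 5, 5, 6, 7]


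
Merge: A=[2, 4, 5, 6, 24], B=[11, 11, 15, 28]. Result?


Compare heads, take smaller each step.
Merged: [2, 4, 5, 6, 11, 11, 15, 24, 28]


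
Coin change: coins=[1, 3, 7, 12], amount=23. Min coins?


dp[0]=0; dp[i]=1+min(dp[i-c] for c in coins)
...dp[18]=3, dp[19]=2, dp[20]=3, dp[21]=3, dp[22]=3, dp[23]=4
Minimum coins for 23 = 4


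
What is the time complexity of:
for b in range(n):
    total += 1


Per nesting level: O(n) = O(n)
Complexity: O(n)


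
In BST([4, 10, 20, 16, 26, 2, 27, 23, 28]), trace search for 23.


BST root = 4
Search for 23: compare at each node
Path: [4, 10, 20, 26, 23]


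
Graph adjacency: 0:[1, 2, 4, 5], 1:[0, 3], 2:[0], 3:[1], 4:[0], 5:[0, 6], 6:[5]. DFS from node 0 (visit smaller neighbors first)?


DFS stack-based: start with [0]
Visit order: [0, 1, 3, 2, 4, 5, 6]


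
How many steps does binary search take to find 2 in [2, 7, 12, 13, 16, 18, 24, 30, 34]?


Search for 2:
[0,8] mid=4 arr[4]=16
[0,3] mid=1 arr[1]=7
[0,0] mid=0 arr[0]=2
Total: 3 comparisons


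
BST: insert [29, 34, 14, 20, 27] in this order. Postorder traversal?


Root = 29; build tree by BST insertion.
Postorder traversal: [27, 20, 14, 34, 29]


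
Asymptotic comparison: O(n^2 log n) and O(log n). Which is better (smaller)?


logarithmic grows slower than n^2 log n
O(log n) is asymptotically smaller; O(n^2 log n) grows faster


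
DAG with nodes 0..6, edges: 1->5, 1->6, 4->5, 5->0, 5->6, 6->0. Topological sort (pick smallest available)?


Kahn's algorithm, process smallest node first
Order: [1, 2, 3, 4, 5, 6, 0]


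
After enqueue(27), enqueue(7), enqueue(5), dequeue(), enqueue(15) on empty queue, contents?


enqueue(27) -> [27]
enqueue(7) -> [27, 7]
enqueue(5) -> [27, 7, 5]
dequeue() returns 27 -> [7, 5]
enqueue(15) -> [7, 5, 15]
Final queue (front to back): [7, 5, 15]


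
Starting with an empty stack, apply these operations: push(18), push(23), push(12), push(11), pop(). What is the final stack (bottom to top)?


push(18) -> [18]
push(23) -> [18, 23]
push(12) -> [18, 23, 12]
push(11) -> [18, 23, 12, 11]
pop() returns 11 -> [18, 23, 12]
Final stack (bottom to top): [18, 23, 12]


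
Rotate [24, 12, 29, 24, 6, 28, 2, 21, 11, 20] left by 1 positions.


Left rotate by 1: [12, 29, 24, 6, 28, 2, 21, 11, 20, 24]


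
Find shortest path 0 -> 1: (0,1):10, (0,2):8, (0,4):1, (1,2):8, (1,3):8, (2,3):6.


Dijkstra from 0:
Distances: {0: 0, 1: 10, 2: 8, 3: 14, 4: 1}
Shortest distance to 1 = 10, path = [0, 1]


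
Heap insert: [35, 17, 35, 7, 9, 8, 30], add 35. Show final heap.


Append 35: [35, 17, 35, 7, 9, 8, 30, 35]
Bubble up: swap idx 7(35) with idx 3(7); swap idx 3(35) with idx 1(17)
Result: [35, 35, 35, 17, 9, 8, 30, 7]


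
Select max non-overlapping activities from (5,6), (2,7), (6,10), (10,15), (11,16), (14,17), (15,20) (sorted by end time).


Greedy: pick earliest-ending, then skip overlaps.
Selected (4 activities): [(5, 6), (6, 10), (10, 15), (15, 20)]


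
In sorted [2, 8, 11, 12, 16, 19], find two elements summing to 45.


Two pointers: lo=0, hi=5
No pair sums to 45


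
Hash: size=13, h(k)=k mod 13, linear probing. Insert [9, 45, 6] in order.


Insertions: 9->slot 9; 45->slot 6; 6->slot 7
Table: [None, None, None, None, None, None, 45, 6, None, 9, None, None, None]


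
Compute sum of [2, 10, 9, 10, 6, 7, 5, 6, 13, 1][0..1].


Prefix sums: [0, 2, 12, 21, 31, 37, 44, 49, 55, 68, 69]
Sum[0..1] = prefix[2] - prefix[0] = 12 - 0 = 12


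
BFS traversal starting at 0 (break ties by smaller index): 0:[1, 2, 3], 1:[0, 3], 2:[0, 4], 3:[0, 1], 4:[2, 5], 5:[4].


BFS queue: start with [0]
Visit order: [0, 1, 2, 3, 4, 5]


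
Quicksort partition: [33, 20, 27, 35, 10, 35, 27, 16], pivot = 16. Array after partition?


Elements <= 16 go left of pivot.
Result: [10, 16, 27, 35, 33, 35, 27, 20], pivot at index 1


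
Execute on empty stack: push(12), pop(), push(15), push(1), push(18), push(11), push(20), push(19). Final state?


push(12) -> [12]
pop() returns 12 -> []
push(15) -> [15]
push(1) -> [15, 1]
push(18) -> [15, 1, 18]
push(11) -> [15, 1, 18, 11]
push(20) -> [15, 1, 18, 11, 20]
push(19) -> [15, 1, 18, 11, 20, 19]
Final stack (bottom to top): [15, 1, 18, 11, 20, 19]


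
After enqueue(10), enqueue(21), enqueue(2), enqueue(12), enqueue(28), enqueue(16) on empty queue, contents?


enqueue(10) -> [10]
enqueue(21) -> [10, 21]
enqueue(2) -> [10, 21, 2]
enqueue(12) -> [10, 21, 2, 12]
enqueue(28) -> [10, 21, 2, 12, 28]
enqueue(16) -> [10, 21, 2, 12, 28, 16]
Final queue (front to back): [10, 21, 2, 12, 28, 16]


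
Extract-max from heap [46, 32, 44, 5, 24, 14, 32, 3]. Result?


Max = 46
Replace root with last, heapify down
Resulting heap: [44, 32, 32, 5, 24, 14, 3]


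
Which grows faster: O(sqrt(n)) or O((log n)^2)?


polylogarithmic grows slower than sublinear
O((log n)^2) is asymptotically smaller; O(sqrt(n)) grows faster


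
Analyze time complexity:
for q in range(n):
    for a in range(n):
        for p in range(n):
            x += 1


Per nesting level: O(n) * O(n) * O(n) = O(n^3)
Complexity: O(n^3)


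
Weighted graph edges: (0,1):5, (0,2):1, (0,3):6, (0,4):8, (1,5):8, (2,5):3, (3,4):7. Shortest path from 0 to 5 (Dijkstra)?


Dijkstra from 0:
Distances: {0: 0, 1: 5, 2: 1, 3: 6, 4: 8, 5: 4}
Shortest distance to 5 = 4, path = [0, 2, 5]


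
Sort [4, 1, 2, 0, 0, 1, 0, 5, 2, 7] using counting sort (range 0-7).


Count array: [3, 2, 2, 0, 1, 1, 0, 1]
Reconstruct: [0, 0, 0, 1, 1, 2, 2, 4, 5, 7]


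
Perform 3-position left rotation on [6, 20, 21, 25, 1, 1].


Left rotate by 3: [25, 1, 1, 6, 20, 21]


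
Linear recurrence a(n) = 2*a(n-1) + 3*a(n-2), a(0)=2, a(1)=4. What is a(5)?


Build bottom-up:
...a(3)=40, a(4)=122, a(5)=2*122+3*40=364


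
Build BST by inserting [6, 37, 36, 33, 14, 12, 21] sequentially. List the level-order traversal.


Root = 6; build tree by BST insertion.
Level-Order traversal: [6, 37, 36, 33, 14, 12, 21]


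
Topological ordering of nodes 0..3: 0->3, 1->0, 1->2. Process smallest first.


Kahn's algorithm, process smallest node first
Order: [1, 0, 2, 3]


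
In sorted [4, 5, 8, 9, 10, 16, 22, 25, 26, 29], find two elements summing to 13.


Two pointers: lo=0, hi=9
Found pair: (4, 9) summing to 13


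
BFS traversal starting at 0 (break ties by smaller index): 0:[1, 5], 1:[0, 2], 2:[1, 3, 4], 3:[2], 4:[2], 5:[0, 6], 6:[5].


BFS queue: start with [0]
Visit order: [0, 1, 5, 2, 6, 3, 4]


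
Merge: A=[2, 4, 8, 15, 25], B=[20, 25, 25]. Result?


Compare heads, take smaller each step.
Merged: [2, 4, 8, 15, 20, 25, 25, 25]


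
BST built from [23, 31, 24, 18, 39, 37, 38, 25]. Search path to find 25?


BST root = 23
Search for 25: compare at each node
Path: [23, 31, 24, 25]


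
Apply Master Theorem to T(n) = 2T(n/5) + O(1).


a=2, b=5, c=0. log_5(2)=0.431 > c=0. Case 1: O(n^log_b(a)) = O(n^0.431)
Complexity: O(n^0.431)


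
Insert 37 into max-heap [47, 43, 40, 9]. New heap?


Append 37: [47, 43, 40, 9, 37]
Bubble up: no swaps needed
Result: [47, 43, 40, 9, 37]


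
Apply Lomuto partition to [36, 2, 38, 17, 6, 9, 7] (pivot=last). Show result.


Elements <= 7 go left of pivot.
Result: [2, 6, 7, 17, 36, 9, 38], pivot at index 2


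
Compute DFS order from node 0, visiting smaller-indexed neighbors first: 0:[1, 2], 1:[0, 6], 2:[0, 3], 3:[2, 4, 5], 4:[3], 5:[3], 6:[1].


DFS stack-based: start with [0]
Visit order: [0, 1, 6, 2, 3, 4, 5]


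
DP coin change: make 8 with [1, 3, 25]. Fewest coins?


dp[0]=0; dp[i]=1+min(dp[i-c] for c in coins)
...dp[3]=1, dp[4]=2, dp[5]=3, dp[6]=2, dp[7]=3, dp[8]=4
Minimum coins for 8 = 4


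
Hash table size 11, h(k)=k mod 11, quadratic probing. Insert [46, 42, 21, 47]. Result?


Insertions: 46->slot 2; 42->slot 9; 21->slot 10; 47->slot 3
Table: [None, None, 46, 47, None, None, None, None, None, 42, 21]


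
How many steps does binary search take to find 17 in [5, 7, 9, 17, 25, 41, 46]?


Search for 17:
[0,6] mid=3 arr[3]=17
Total: 1 comparisons


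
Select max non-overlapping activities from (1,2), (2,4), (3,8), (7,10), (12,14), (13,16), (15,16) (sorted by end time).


Greedy: pick earliest-ending, then skip overlaps.
Selected (5 activities): [(1, 2), (2, 4), (7, 10), (12, 14), (15, 16)]


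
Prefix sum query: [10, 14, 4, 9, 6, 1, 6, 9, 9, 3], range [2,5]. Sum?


Prefix sums: [0, 10, 24, 28, 37, 43, 44, 50, 59, 68, 71]
Sum[2..5] = prefix[6] - prefix[2] = 44 - 24 = 20


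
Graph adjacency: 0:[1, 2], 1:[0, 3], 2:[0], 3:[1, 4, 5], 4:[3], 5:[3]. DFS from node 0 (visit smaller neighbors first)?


DFS stack-based: start with [0]
Visit order: [0, 1, 3, 4, 5, 2]


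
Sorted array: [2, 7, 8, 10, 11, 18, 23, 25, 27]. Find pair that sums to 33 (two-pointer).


Two pointers: lo=0, hi=8
Found pair: (8, 25) summing to 33


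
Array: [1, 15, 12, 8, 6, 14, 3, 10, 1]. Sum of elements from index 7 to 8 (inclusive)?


Prefix sums: [0, 1, 16, 28, 36, 42, 56, 59, 69, 70]
Sum[7..8] = prefix[9] - prefix[7] = 70 - 59 = 11


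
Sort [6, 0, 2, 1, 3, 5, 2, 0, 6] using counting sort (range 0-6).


Count array: [2, 1, 2, 1, 0, 1, 2]
Reconstruct: [0, 0, 1, 2, 2, 3, 5, 6, 6]


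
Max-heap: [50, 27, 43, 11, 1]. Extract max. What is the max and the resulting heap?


Max = 50
Replace root with last, heapify down
Resulting heap: [43, 27, 1, 11]


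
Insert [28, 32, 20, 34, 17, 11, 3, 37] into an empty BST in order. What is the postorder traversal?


Root = 28; build tree by BST insertion.
Postorder traversal: [3, 11, 17, 20, 37, 34, 32, 28]


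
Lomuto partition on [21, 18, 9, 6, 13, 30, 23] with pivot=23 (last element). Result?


Elements <= 23 go left of pivot.
Result: [21, 18, 9, 6, 13, 23, 30], pivot at index 5


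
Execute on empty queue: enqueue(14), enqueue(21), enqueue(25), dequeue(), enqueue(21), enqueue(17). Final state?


enqueue(14) -> [14]
enqueue(21) -> [14, 21]
enqueue(25) -> [14, 21, 25]
dequeue() returns 14 -> [21, 25]
enqueue(21) -> [21, 25, 21]
enqueue(17) -> [21, 25, 21, 17]
Final queue (front to back): [21, 25, 21, 17]


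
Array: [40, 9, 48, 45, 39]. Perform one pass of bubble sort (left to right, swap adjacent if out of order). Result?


After one pass: [9, 40, 45, 39, 48]


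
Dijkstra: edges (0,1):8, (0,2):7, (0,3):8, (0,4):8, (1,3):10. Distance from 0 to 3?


Dijkstra from 0:
Distances: {0: 0, 1: 8, 2: 7, 3: 8, 4: 8}
Shortest distance to 3 = 8, path = [0, 3]


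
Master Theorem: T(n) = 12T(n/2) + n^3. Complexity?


a=12, b=2, c=3. log_2(12)=3.585 > c=3. Case 1: O(n^log_b(a)) = O(n^3.585)
Complexity: O(n^3.585)


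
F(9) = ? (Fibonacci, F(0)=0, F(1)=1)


F(n)=F(n-1)+F(n-2)
...F(7)=13, F(8)=21, F(9)=34


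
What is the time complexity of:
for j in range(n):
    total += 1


Per nesting level: O(n) = O(n)
Complexity: O(n)


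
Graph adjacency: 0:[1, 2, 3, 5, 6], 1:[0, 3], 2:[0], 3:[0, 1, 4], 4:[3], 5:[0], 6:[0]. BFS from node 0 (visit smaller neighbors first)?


BFS queue: start with [0]
Visit order: [0, 1, 2, 3, 5, 6, 4]


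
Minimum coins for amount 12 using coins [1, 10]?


dp[0]=0; dp[i]=1+min(dp[i-c] for c in coins)
...dp[7]=7, dp[8]=8, dp[9]=9, dp[10]=1, dp[11]=2, dp[12]=3
Minimum coins for 12 = 3


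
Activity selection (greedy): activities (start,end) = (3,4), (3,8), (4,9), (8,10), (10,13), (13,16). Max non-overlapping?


Greedy: pick earliest-ending, then skip overlaps.
Selected (4 activities): [(3, 4), (4, 9), (10, 13), (13, 16)]


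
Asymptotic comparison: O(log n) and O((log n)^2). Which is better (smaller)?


logarithmic grows slower than polylogarithmic
O(log n) is asymptotically smaller; O((log n)^2) grows faster


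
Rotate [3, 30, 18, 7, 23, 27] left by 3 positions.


Left rotate by 3: [7, 23, 27, 3, 30, 18]


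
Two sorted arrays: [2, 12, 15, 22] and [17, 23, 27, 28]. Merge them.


Compare heads, take smaller each step.
Merged: [2, 12, 15, 17, 22, 23, 27, 28]


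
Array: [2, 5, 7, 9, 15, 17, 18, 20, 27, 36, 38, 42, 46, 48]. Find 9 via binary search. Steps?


Search for 9:
[0,13] mid=6 arr[6]=18
[0,5] mid=2 arr[2]=7
[3,5] mid=4 arr[4]=15
[3,3] mid=3 arr[3]=9
Total: 4 comparisons


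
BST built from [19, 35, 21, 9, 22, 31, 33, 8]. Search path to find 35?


BST root = 19
Search for 35: compare at each node
Path: [19, 35]


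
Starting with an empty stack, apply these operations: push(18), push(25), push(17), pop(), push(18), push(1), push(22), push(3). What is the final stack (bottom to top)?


push(18) -> [18]
push(25) -> [18, 25]
push(17) -> [18, 25, 17]
pop() returns 17 -> [18, 25]
push(18) -> [18, 25, 18]
push(1) -> [18, 25, 18, 1]
push(22) -> [18, 25, 18, 1, 22]
push(3) -> [18, 25, 18, 1, 22, 3]
Final stack (bottom to top): [18, 25, 18, 1, 22, 3]


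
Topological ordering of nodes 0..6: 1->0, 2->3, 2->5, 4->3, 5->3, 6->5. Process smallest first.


Kahn's algorithm, process smallest node first
Order: [1, 0, 2, 4, 6, 5, 3]


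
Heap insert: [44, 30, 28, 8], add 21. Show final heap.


Append 21: [44, 30, 28, 8, 21]
Bubble up: no swaps needed
Result: [44, 30, 28, 8, 21]


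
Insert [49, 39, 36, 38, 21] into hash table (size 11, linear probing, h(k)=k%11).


Insertions: 49->slot 5; 39->slot 6; 36->slot 3; 38->slot 7; 21->slot 10
Table: [None, None, None, 36, None, 49, 39, 38, None, None, 21]


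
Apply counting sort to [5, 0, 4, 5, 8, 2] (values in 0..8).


Count array: [1, 0, 1, 0, 1, 2, 0, 0, 1]
Reconstruct: [0, 2, 4, 5, 5, 8]


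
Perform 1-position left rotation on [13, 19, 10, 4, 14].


Left rotate by 1: [19, 10, 4, 14, 13]


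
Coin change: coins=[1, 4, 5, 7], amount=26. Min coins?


dp[0]=0; dp[i]=1+min(dp[i-c] for c in coins)
...dp[21]=3, dp[22]=4, dp[23]=4, dp[24]=4, dp[25]=4, dp[26]=4
Minimum coins for 26 = 4


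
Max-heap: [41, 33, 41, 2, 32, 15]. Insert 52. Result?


Append 52: [41, 33, 41, 2, 32, 15, 52]
Bubble up: swap idx 6(52) with idx 2(41); swap idx 2(52) with idx 0(41)
Result: [52, 33, 41, 2, 32, 15, 41]


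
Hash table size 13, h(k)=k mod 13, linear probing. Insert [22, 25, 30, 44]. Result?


Insertions: 22->slot 9; 25->slot 12; 30->slot 4; 44->slot 5
Table: [None, None, None, None, 30, 44, None, None, None, 22, None, None, 25]


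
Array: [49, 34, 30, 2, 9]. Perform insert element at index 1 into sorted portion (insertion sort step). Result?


After one pass: [34, 49, 30, 2, 9]


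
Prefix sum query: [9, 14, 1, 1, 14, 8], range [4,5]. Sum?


Prefix sums: [0, 9, 23, 24, 25, 39, 47]
Sum[4..5] = prefix[6] - prefix[4] = 47 - 25 = 22


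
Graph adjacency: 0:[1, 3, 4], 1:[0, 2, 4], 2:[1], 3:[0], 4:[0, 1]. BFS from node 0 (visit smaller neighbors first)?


BFS queue: start with [0]
Visit order: [0, 1, 3, 4, 2]


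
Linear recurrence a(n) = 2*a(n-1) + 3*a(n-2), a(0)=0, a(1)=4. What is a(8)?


Build bottom-up:
...a(6)=728, a(7)=2188, a(8)=2*2188+3*728=6560


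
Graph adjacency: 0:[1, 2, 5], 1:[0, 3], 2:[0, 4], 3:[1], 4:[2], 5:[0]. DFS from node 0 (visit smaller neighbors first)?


DFS stack-based: start with [0]
Visit order: [0, 1, 3, 2, 4, 5]


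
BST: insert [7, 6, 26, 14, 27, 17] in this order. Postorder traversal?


Root = 7; build tree by BST insertion.
Postorder traversal: [6, 17, 14, 27, 26, 7]


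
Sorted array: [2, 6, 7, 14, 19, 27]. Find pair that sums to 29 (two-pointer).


Two pointers: lo=0, hi=5
Found pair: (2, 27) summing to 29


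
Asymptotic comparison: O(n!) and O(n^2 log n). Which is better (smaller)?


n^2 log n grows slower than factorial
O(n^2 log n) is asymptotically smaller; O(n!) grows faster


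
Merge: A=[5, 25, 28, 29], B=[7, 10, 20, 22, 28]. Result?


Compare heads, take smaller each step.
Merged: [5, 7, 10, 20, 22, 25, 28, 28, 29]


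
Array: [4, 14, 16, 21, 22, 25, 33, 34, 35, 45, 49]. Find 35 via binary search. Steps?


Search for 35:
[0,10] mid=5 arr[5]=25
[6,10] mid=8 arr[8]=35
Total: 2 comparisons


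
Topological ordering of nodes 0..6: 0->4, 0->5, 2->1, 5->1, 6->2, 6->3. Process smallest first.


Kahn's algorithm, process smallest node first
Order: [0, 4, 5, 6, 2, 1, 3]


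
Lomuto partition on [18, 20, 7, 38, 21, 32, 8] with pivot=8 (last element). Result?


Elements <= 8 go left of pivot.
Result: [7, 8, 18, 38, 21, 32, 20], pivot at index 1


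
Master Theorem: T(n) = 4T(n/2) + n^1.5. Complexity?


a=4, b=2, c=1.5. log_2(4)=2 > c=1.5. Case 1: O(n^log_b(a)) = O(n^2)
Complexity: O(n^2)


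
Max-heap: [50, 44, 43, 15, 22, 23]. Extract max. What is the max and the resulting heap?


Max = 50
Replace root with last, heapify down
Resulting heap: [44, 23, 43, 15, 22]


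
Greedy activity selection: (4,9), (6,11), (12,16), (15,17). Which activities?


Greedy: pick earliest-ending, then skip overlaps.
Selected (2 activities): [(4, 9), (12, 16)]


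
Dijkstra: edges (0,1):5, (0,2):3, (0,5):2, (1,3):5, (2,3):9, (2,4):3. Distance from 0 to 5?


Dijkstra from 0:
Distances: {0: 0, 1: 5, 2: 3, 3: 10, 4: 6, 5: 2}
Shortest distance to 5 = 2, path = [0, 5]


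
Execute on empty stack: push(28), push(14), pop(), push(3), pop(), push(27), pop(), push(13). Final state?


push(28) -> [28]
push(14) -> [28, 14]
pop() returns 14 -> [28]
push(3) -> [28, 3]
pop() returns 3 -> [28]
push(27) -> [28, 27]
pop() returns 27 -> [28]
push(13) -> [28, 13]
Final stack (bottom to top): [28, 13]


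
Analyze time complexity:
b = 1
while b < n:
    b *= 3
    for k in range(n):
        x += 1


Per nesting level: O(log n) * O(n) = O(n log n)
Complexity: O(n log n)


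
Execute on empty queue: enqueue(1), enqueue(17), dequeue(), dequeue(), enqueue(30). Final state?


enqueue(1) -> [1]
enqueue(17) -> [1, 17]
dequeue() returns 1 -> [17]
dequeue() returns 17 -> []
enqueue(30) -> [30]
Final queue (front to back): [30]


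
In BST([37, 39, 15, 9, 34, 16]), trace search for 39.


BST root = 37
Search for 39: compare at each node
Path: [37, 39]


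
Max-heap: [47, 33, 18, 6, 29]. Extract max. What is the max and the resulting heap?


Max = 47
Replace root with last, heapify down
Resulting heap: [33, 29, 18, 6]


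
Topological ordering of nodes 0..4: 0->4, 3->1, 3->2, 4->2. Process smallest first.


Kahn's algorithm, process smallest node first
Order: [0, 3, 1, 4, 2]


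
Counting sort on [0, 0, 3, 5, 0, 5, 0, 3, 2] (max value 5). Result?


Count array: [4, 0, 1, 2, 0, 2]
Reconstruct: [0, 0, 0, 0, 2, 3, 3, 5, 5]


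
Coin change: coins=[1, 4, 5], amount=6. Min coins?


dp[0]=0; dp[i]=1+min(dp[i-c] for c in coins)
...dp[1]=1, dp[2]=2, dp[3]=3, dp[4]=1, dp[5]=1, dp[6]=2
Minimum coins for 6 = 2


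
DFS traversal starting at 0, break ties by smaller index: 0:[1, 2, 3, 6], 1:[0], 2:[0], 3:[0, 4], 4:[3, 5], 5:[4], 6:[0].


DFS stack-based: start with [0]
Visit order: [0, 1, 2, 3, 4, 5, 6]


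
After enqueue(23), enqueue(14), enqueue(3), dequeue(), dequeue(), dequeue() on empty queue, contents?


enqueue(23) -> [23]
enqueue(14) -> [23, 14]
enqueue(3) -> [23, 14, 3]
dequeue() returns 23 -> [14, 3]
dequeue() returns 14 -> [3]
dequeue() returns 3 -> []
Final queue (front to back): []


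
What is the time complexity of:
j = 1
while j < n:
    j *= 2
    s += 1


Per nesting level: O(log n) = O(log n)
Complexity: O(log n)


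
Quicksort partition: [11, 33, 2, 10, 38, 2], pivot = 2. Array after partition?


Elements <= 2 go left of pivot.
Result: [2, 2, 11, 10, 38, 33], pivot at index 1


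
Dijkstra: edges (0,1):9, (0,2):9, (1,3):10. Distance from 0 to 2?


Dijkstra from 0:
Distances: {0: 0, 1: 9, 2: 9, 3: 19}
Shortest distance to 2 = 9, path = [0, 2]


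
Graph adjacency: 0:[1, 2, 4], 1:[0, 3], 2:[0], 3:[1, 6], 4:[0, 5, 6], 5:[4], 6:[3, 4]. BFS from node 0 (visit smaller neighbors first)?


BFS queue: start with [0]
Visit order: [0, 1, 2, 4, 3, 5, 6]


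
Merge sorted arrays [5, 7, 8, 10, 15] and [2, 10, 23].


Compare heads, take smaller each step.
Merged: [2, 5, 7, 8, 10, 10, 15, 23]


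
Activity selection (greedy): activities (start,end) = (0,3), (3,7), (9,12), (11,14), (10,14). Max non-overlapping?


Greedy: pick earliest-ending, then skip overlaps.
Selected (3 activities): [(0, 3), (3, 7), (9, 12)]


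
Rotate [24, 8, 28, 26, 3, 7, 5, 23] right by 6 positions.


Right rotate by 6: [28, 26, 3, 7, 5, 23, 24, 8]


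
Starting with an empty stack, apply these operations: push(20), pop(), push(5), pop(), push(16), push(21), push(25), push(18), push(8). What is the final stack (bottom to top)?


push(20) -> [20]
pop() returns 20 -> []
push(5) -> [5]
pop() returns 5 -> []
push(16) -> [16]
push(21) -> [16, 21]
push(25) -> [16, 21, 25]
push(18) -> [16, 21, 25, 18]
push(8) -> [16, 21, 25, 18, 8]
Final stack (bottom to top): [16, 21, 25, 18, 8]


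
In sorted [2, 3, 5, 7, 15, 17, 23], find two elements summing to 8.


Two pointers: lo=0, hi=6
Found pair: (3, 5) summing to 8


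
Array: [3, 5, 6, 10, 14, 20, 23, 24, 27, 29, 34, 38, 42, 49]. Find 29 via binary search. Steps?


Search for 29:
[0,13] mid=6 arr[6]=23
[7,13] mid=10 arr[10]=34
[7,9] mid=8 arr[8]=27
[9,9] mid=9 arr[9]=29
Total: 4 comparisons


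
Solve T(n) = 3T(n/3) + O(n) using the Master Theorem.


a=3, b=3, c=1. log_3(3)=1 = c=1. Case 2: O(n^c log n) = O(n log n)
Complexity: O(n log n)


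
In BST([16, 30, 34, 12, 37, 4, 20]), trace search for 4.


BST root = 16
Search for 4: compare at each node
Path: [16, 12, 4]


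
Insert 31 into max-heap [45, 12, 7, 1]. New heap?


Append 31: [45, 12, 7, 1, 31]
Bubble up: swap idx 4(31) with idx 1(12)
Result: [45, 31, 7, 1, 12]


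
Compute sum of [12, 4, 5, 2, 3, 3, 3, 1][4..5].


Prefix sums: [0, 12, 16, 21, 23, 26, 29, 32, 33]
Sum[4..5] = prefix[6] - prefix[4] = 29 - 23 = 6


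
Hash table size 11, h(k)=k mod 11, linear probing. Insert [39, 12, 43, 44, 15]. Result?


Insertions: 39->slot 6; 12->slot 1; 43->slot 10; 44->slot 0; 15->slot 4
Table: [44, 12, None, None, 15, None, 39, None, None, None, 43]


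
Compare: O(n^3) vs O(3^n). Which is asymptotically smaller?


cubic grows slower than exponential (base 3)
O(n^3) is asymptotically smaller; O(3^n) grows faster


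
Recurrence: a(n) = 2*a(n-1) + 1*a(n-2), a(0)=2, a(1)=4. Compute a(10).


Build bottom-up:
...a(8)=1970, a(9)=4756, a(10)=2*4756+1*1970=11482


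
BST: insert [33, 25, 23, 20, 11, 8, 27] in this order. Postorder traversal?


Root = 33; build tree by BST insertion.
Postorder traversal: [8, 11, 20, 23, 27, 25, 33]


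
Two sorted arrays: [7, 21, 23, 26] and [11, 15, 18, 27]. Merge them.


Compare heads, take smaller each step.
Merged: [7, 11, 15, 18, 21, 23, 26, 27]


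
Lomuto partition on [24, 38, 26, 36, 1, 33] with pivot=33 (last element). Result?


Elements <= 33 go left of pivot.
Result: [24, 26, 1, 33, 38, 36], pivot at index 3


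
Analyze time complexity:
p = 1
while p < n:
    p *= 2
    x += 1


Per nesting level: O(log n) = O(log n)
Complexity: O(log n)


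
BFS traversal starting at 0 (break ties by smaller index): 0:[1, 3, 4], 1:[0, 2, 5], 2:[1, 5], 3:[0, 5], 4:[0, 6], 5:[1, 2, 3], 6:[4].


BFS queue: start with [0]
Visit order: [0, 1, 3, 4, 2, 5, 6]


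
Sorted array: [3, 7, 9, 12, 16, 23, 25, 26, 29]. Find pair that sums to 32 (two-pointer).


Two pointers: lo=0, hi=8
Found pair: (3, 29) summing to 32


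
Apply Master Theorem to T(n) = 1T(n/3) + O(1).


a=1, b=3, c=0. log_3(1)=0 = c=0. Case 2: O(n^c log n) = O(log n)
Complexity: O(log n)


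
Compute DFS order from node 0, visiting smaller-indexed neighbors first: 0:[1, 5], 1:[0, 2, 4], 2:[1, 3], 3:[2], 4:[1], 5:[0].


DFS stack-based: start with [0]
Visit order: [0, 1, 2, 3, 4, 5]


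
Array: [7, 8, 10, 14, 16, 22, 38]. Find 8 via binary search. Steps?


Search for 8:
[0,6] mid=3 arr[3]=14
[0,2] mid=1 arr[1]=8
Total: 2 comparisons


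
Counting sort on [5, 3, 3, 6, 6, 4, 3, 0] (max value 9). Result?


Count array: [1, 0, 0, 3, 1, 1, 2, 0, 0, 0]
Reconstruct: [0, 3, 3, 3, 4, 5, 6, 6]


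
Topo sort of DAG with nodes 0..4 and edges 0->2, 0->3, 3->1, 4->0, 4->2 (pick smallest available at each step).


Kahn's algorithm, process smallest node first
Order: [4, 0, 2, 3, 1]


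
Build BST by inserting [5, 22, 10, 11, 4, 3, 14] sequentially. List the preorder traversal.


Root = 5; build tree by BST insertion.
Preorder traversal: [5, 4, 3, 22, 10, 11, 14]


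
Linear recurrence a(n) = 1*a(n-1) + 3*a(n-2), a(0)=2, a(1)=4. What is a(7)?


Build bottom-up:
...a(5)=118, a(6)=274, a(7)=1*274+3*118=628


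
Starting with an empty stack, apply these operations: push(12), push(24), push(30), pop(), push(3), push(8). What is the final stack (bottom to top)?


push(12) -> [12]
push(24) -> [12, 24]
push(30) -> [12, 24, 30]
pop() returns 30 -> [12, 24]
push(3) -> [12, 24, 3]
push(8) -> [12, 24, 3, 8]
Final stack (bottom to top): [12, 24, 3, 8]


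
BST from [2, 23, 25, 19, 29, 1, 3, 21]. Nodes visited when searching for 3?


BST root = 2
Search for 3: compare at each node
Path: [2, 23, 19, 3]


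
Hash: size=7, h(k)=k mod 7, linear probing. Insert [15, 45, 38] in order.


Insertions: 15->slot 1; 45->slot 3; 38->slot 4
Table: [None, 15, None, 45, 38, None, None]


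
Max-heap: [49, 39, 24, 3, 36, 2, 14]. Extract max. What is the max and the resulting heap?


Max = 49
Replace root with last, heapify down
Resulting heap: [39, 36, 24, 3, 14, 2]


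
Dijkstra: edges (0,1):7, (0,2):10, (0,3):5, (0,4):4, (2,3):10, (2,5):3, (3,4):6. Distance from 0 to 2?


Dijkstra from 0:
Distances: {0: 0, 1: 7, 2: 10, 3: 5, 4: 4, 5: 13}
Shortest distance to 2 = 10, path = [0, 2]


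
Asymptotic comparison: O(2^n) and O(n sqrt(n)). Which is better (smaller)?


n^1.5 grows slower than exponential
O(n sqrt(n)) is asymptotically smaller; O(2^n) grows faster


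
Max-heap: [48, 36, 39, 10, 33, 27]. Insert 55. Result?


Append 55: [48, 36, 39, 10, 33, 27, 55]
Bubble up: swap idx 6(55) with idx 2(39); swap idx 2(55) with idx 0(48)
Result: [55, 36, 48, 10, 33, 27, 39]


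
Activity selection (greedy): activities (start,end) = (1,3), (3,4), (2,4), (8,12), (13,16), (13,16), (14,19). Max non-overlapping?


Greedy: pick earliest-ending, then skip overlaps.
Selected (4 activities): [(1, 3), (3, 4), (8, 12), (13, 16)]


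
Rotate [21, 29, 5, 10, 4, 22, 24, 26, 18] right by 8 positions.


Right rotate by 8: [29, 5, 10, 4, 22, 24, 26, 18, 21]


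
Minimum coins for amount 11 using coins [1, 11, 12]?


dp[0]=0; dp[i]=1+min(dp[i-c] for c in coins)
...dp[6]=6, dp[7]=7, dp[8]=8, dp[9]=9, dp[10]=10, dp[11]=1
Minimum coins for 11 = 1


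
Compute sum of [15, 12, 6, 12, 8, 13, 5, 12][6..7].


Prefix sums: [0, 15, 27, 33, 45, 53, 66, 71, 83]
Sum[6..7] = prefix[8] - prefix[6] = 83 - 66 = 17


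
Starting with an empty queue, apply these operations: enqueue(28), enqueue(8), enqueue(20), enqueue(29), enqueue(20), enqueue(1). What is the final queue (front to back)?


enqueue(28) -> [28]
enqueue(8) -> [28, 8]
enqueue(20) -> [28, 8, 20]
enqueue(29) -> [28, 8, 20, 29]
enqueue(20) -> [28, 8, 20, 29, 20]
enqueue(1) -> [28, 8, 20, 29, 20, 1]
Final queue (front to back): [28, 8, 20, 29, 20, 1]


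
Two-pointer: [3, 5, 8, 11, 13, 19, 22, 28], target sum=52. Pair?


Two pointers: lo=0, hi=7
No pair sums to 52


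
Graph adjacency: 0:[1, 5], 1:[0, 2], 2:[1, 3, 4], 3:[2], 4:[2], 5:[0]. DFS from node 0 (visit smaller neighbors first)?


DFS stack-based: start with [0]
Visit order: [0, 1, 2, 3, 4, 5]


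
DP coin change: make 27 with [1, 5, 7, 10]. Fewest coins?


dp[0]=0; dp[i]=1+min(dp[i-c] for c in coins)
...dp[22]=3, dp[23]=4, dp[24]=3, dp[25]=3, dp[26]=4, dp[27]=3
Minimum coins for 27 = 3


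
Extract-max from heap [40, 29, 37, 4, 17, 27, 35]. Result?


Max = 40
Replace root with last, heapify down
Resulting heap: [37, 29, 35, 4, 17, 27]


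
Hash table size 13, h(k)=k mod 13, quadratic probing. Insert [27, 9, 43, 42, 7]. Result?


Insertions: 27->slot 1; 9->slot 9; 43->slot 4; 42->slot 3; 7->slot 7
Table: [None, 27, None, 42, 43, None, None, 7, None, 9, None, None, None]


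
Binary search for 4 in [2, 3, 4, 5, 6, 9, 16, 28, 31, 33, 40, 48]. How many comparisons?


Search for 4:
[0,11] mid=5 arr[5]=9
[0,4] mid=2 arr[2]=4
Total: 2 comparisons


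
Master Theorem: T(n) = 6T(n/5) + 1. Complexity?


a=6, b=5, c=0. log_5(6)=1.113 > c=0. Case 1: O(n^log_b(a)) = O(n^1.113)
Complexity: O(n^1.113)


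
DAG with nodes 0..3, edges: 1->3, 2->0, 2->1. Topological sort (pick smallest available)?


Kahn's algorithm, process smallest node first
Order: [2, 0, 1, 3]


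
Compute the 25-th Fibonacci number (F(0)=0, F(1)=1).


F(n)=F(n-1)+F(n-2)
...F(23)=28657, F(24)=46368, F(25)=75025


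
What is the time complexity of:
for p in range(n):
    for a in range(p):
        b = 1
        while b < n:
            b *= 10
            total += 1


Per nesting level: O(n) * O(n) [triangular over p] * O(log n) = O(n^2 log n)
Complexity: O(n^2 log n)


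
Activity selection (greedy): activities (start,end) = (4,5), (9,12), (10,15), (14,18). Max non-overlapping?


Greedy: pick earliest-ending, then skip overlaps.
Selected (3 activities): [(4, 5), (9, 12), (14, 18)]


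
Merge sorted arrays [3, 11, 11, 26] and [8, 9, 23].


Compare heads, take smaller each step.
Merged: [3, 8, 9, 11, 11, 23, 26]


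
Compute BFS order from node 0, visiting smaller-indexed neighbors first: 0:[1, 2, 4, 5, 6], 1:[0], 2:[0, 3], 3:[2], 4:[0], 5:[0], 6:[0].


BFS queue: start with [0]
Visit order: [0, 1, 2, 4, 5, 6, 3]


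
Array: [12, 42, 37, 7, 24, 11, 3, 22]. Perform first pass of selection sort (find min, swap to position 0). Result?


After one pass: [3, 42, 37, 7, 24, 11, 12, 22]


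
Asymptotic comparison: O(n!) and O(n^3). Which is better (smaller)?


cubic grows slower than factorial
O(n^3) is asymptotically smaller; O(n!) grows faster


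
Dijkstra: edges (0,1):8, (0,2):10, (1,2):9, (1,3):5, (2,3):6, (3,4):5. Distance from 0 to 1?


Dijkstra from 0:
Distances: {0: 0, 1: 8, 2: 10, 3: 13, 4: 18}
Shortest distance to 1 = 8, path = [0, 1]


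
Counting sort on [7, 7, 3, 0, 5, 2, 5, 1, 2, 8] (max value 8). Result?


Count array: [1, 1, 2, 1, 0, 2, 0, 2, 1]
Reconstruct: [0, 1, 2, 2, 3, 5, 5, 7, 7, 8]


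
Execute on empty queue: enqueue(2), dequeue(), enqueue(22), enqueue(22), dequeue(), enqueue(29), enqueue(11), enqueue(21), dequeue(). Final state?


enqueue(2) -> [2]
dequeue() returns 2 -> []
enqueue(22) -> [22]
enqueue(22) -> [22, 22]
dequeue() returns 22 -> [22]
enqueue(29) -> [22, 29]
enqueue(11) -> [22, 29, 11]
enqueue(21) -> [22, 29, 11, 21]
dequeue() returns 22 -> [29, 11, 21]
Final queue (front to back): [29, 11, 21]


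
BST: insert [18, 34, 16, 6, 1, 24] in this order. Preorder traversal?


Root = 18; build tree by BST insertion.
Preorder traversal: [18, 16, 6, 1, 34, 24]


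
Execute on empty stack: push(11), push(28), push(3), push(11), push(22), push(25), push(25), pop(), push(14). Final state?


push(11) -> [11]
push(28) -> [11, 28]
push(3) -> [11, 28, 3]
push(11) -> [11, 28, 3, 11]
push(22) -> [11, 28, 3, 11, 22]
push(25) -> [11, 28, 3, 11, 22, 25]
push(25) -> [11, 28, 3, 11, 22, 25, 25]
pop() returns 25 -> [11, 28, 3, 11, 22, 25]
push(14) -> [11, 28, 3, 11, 22, 25, 14]
Final stack (bottom to top): [11, 28, 3, 11, 22, 25, 14]


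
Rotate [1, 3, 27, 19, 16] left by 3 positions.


Left rotate by 3: [19, 16, 1, 3, 27]


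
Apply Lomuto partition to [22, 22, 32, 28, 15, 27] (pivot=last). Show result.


Elements <= 27 go left of pivot.
Result: [22, 22, 15, 27, 32, 28], pivot at index 3


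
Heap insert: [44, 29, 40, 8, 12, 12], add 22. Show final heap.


Append 22: [44, 29, 40, 8, 12, 12, 22]
Bubble up: no swaps needed
Result: [44, 29, 40, 8, 12, 12, 22]


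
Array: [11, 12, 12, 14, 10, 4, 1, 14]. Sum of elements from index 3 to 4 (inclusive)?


Prefix sums: [0, 11, 23, 35, 49, 59, 63, 64, 78]
Sum[3..4] = prefix[5] - prefix[3] = 59 - 35 = 24
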